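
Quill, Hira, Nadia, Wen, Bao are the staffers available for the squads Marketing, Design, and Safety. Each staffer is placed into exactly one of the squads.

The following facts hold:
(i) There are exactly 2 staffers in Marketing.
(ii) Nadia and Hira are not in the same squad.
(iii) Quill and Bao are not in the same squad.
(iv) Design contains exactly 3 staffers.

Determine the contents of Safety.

Safety = {}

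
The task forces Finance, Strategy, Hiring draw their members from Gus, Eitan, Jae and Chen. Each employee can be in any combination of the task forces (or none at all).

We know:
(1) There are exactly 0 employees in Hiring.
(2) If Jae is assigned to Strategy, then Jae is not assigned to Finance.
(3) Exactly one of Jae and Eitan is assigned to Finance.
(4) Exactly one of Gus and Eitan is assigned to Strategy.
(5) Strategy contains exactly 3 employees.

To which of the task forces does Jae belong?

Jae: Strategy

(1): Hiring already has 0, so the rest are out.
Suppose Jae ∈ Finance: no assignment then satisfies all the clues, so Jae ∉ Finance.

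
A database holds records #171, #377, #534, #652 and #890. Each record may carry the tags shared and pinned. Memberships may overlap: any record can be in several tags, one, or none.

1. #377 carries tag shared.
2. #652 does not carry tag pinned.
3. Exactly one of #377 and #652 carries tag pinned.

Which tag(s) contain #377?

#377: pinned, shared

From (1): #377 ∈ shared.
From (2): #652 ∉ pinned.
(3) (exactly one): #377 ∈ pinned.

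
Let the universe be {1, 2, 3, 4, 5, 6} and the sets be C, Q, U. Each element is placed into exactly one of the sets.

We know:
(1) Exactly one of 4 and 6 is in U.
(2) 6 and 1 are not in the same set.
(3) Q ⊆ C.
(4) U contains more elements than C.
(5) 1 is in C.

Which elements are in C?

C = {1, 4}

From (5): 1 ∈ C.
(2): 6 ∉ C.
(3) contrapositive: 6 ∉ Q.
Only one set left: 6 ∈ U.
(1) (exactly one): 4 ∉ U.
Suppose 2 ∈ C: no assignment then satisfies all the clues, so 2 ∉ C.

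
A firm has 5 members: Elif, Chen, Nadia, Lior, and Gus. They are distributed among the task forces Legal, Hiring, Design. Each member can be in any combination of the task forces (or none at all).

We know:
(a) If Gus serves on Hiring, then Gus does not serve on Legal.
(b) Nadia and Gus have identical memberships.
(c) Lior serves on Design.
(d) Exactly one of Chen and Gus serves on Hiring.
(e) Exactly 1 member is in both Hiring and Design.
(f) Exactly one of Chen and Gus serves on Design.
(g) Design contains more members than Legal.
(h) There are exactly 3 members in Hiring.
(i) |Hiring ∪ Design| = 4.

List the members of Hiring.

Hiring = {Gus, Lior, Nadia}

From (c): Lior ∈ Design.
Suppose Elif ∈ Hiring: no assignment then satisfies all the clues, so Elif ∉ Hiring.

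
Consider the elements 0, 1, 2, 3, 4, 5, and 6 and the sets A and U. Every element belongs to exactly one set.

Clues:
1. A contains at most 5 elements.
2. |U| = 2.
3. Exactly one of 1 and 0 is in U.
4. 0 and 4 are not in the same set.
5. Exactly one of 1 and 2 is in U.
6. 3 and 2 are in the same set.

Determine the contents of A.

A = {0, 2, 3, 5, 6}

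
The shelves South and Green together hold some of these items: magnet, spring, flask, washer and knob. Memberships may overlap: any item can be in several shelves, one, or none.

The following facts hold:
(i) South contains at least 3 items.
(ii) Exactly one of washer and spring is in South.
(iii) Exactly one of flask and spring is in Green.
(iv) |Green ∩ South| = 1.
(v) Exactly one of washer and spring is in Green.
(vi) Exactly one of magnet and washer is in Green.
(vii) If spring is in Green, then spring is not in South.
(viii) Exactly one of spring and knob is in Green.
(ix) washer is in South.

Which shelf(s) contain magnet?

magnet: Green, South

From (ix): washer ∈ South.
(ii) (exactly one): spring ∉ South.
Suppose magnet ∉ South: no assignment then satisfies all the clues, so magnet ∈ South.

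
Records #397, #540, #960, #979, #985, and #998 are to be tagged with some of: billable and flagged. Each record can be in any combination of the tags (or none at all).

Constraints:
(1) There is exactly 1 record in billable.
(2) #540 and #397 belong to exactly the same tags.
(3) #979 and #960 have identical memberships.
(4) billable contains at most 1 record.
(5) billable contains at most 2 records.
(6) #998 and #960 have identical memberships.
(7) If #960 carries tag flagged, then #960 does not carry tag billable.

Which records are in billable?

billable = {#985}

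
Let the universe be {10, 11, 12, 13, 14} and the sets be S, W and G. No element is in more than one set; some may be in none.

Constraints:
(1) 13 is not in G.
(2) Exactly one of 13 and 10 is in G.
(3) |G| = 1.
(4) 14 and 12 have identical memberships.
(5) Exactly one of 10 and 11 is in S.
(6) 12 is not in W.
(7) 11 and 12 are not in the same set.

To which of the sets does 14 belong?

From (1): 13 ∉ G.
From (6): 12 ∉ W.
(2) (exactly one): 10 ∈ G.
(3): G already has 1, so the rest are out.
(4): 14 matches 12: 14 ∉ W.
(5) (exactly one): 11 ∈ S.
(7): 12 ∉ S.
(4): 14 matches 12: 14 ∉ S.

14: none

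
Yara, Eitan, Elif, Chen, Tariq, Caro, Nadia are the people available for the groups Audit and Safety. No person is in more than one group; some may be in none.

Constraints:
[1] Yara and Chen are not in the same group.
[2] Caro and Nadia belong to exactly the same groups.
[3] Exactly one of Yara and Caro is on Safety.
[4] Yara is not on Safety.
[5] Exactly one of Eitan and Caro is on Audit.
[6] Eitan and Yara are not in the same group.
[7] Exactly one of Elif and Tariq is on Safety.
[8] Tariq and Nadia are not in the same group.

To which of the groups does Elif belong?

From (4): Yara ∉ Safety.
(3) (exactly one): Caro ∈ Safety.
(5) (exactly one): Eitan ∈ Audit.
(6): Yara ∉ Audit.
(2): Nadia matches Caro: Nadia ∉ Audit.
(2): Nadia matches Caro: Nadia ∈ Safety.
(8): Tariq ∉ Safety.
(7) (exactly one): Elif ∈ Safety.

Elif: Safety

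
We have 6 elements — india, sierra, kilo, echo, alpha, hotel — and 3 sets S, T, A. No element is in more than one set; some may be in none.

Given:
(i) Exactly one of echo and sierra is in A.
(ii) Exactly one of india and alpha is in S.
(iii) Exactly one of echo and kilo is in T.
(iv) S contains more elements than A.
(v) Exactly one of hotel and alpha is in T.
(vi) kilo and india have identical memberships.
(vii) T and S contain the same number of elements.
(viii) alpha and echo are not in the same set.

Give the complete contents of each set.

S = {india, kilo}; T = {echo, hotel}; A = {sierra}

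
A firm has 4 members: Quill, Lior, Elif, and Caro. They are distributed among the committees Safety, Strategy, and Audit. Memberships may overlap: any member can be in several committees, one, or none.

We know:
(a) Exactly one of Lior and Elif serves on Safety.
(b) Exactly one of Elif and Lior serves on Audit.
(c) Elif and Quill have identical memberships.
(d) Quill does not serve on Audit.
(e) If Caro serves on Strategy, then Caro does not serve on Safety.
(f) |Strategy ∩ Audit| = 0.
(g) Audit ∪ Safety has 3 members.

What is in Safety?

Safety = {Elif, Quill}

From (d): Quill ∉ Audit.
(c): Elif matches Quill: Elif ∉ Audit.
(b) (exactly one): Lior ∈ Audit.
Suppose Quill ∉ Safety: no assignment then satisfies all the clues, so Quill ∈ Safety.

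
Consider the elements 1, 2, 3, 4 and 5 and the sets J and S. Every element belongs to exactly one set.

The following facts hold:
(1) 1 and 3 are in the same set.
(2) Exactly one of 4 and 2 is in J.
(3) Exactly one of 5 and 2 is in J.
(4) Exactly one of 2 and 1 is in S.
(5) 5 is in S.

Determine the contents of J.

J = {2}

From (5): 5 ∈ S.
(3) (exactly one): 2 ∈ J.
(4) (exactly one): 1 ∈ S.
(1): 3 matches 1: 3 ∉ J.
(1): 3 matches 1: 3 ∈ S.
(2) (exactly one): 4 ∉ J.
Only one set left: 4 ∈ S.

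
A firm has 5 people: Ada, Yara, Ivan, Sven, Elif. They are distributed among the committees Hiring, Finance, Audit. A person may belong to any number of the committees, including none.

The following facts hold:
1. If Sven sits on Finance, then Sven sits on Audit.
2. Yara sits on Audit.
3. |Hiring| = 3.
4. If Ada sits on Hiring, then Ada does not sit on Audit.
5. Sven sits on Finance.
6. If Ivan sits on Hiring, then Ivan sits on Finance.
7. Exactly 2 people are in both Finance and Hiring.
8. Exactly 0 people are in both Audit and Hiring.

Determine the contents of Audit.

From (2): Yara ∈ Audit.
From (5): Sven ∈ Finance.
(1): Sven ∈ Audit.
Suppose Ada ∈ Audit: no assignment then satisfies all the clues, so Ada ∉ Audit.

Audit = {Sven, Yara}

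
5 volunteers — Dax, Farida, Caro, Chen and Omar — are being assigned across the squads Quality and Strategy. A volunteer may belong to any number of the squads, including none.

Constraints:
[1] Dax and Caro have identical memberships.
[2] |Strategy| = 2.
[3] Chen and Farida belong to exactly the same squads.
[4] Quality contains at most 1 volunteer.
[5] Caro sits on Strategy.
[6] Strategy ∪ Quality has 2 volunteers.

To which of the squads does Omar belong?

Omar: none

From (5): Caro ∈ Strategy.
(1): Dax matches Caro: Dax ∈ Strategy.
(2): Strategy already has 2, so the rest are out.
Suppose Omar ∈ Quality: no assignment then satisfies all the clues, so Omar ∉ Quality.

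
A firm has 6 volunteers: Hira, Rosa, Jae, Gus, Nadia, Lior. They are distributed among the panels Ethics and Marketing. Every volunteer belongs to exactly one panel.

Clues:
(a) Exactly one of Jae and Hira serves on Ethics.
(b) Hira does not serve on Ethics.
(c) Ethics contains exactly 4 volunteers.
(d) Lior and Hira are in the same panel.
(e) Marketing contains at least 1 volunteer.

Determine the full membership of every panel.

Ethics = {Gus, Jae, Nadia, Rosa}; Marketing = {Hira, Lior}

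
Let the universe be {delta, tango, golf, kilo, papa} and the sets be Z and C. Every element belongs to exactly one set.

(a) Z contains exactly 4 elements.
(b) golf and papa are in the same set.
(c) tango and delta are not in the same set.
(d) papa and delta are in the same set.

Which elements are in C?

C = {tango}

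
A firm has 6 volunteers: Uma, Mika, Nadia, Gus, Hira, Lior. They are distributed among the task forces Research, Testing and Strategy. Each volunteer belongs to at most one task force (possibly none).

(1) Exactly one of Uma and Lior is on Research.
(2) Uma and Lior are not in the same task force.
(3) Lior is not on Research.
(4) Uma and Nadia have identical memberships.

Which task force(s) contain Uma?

Uma: Research

From (3): Lior ∉ Research.
(1) (exactly one): Uma ∈ Research.
(4): Nadia matches Uma: Nadia ∈ Research.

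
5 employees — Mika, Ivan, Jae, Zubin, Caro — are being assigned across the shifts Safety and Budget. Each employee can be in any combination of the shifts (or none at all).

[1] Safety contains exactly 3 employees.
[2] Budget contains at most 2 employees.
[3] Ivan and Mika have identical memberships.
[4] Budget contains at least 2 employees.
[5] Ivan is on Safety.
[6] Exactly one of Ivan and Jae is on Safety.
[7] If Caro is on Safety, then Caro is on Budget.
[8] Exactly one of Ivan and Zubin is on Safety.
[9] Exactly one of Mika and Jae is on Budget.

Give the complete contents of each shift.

Safety = {Caro, Ivan, Mika}; Budget = {Caro, Jae}

From (5): Ivan ∈ Safety.
(3): Mika matches Ivan: Mika ∈ Safety.
(6) (exactly one): Jae ∉ Safety.
(8) (exactly one): Zubin ∉ Safety.
(1): only 3 candidates remain for Safety, so all are in.
(7): Caro ∈ Budget.
Suppose Mika ∈ Budget: no assignment then satisfies all the clues, so Mika ∉ Budget.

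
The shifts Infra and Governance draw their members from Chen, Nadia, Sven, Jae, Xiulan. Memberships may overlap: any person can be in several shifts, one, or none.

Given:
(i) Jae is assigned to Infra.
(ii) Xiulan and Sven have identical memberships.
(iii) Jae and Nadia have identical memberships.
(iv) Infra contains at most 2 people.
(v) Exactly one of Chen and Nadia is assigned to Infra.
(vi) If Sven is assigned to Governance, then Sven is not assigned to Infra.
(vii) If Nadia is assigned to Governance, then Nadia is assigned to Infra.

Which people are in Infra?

Infra = {Jae, Nadia}

From (i): Jae ∈ Infra.
(iii): Nadia matches Jae: Nadia ∈ Infra.
(iv): Infra already has 2, so the rest are out.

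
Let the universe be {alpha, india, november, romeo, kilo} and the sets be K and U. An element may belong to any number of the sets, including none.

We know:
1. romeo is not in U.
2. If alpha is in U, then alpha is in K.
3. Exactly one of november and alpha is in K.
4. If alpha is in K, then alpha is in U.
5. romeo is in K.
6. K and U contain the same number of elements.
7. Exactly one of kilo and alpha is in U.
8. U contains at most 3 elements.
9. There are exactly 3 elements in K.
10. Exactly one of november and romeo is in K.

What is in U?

U = {alpha, india, november}

From (1): romeo ∉ U.
From (5): romeo ∈ K.
(10) (exactly one): november ∉ K.
(3) (exactly one): alpha ∈ K.
(4): alpha ∈ U.
(7) (exactly one): kilo ∉ U.
Suppose india ∉ U: no assignment then satisfies all the clues, so india ∈ U.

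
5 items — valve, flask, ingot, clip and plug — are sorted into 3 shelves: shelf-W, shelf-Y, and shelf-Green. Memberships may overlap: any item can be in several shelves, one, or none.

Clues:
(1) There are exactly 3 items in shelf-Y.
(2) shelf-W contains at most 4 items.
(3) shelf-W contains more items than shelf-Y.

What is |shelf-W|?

4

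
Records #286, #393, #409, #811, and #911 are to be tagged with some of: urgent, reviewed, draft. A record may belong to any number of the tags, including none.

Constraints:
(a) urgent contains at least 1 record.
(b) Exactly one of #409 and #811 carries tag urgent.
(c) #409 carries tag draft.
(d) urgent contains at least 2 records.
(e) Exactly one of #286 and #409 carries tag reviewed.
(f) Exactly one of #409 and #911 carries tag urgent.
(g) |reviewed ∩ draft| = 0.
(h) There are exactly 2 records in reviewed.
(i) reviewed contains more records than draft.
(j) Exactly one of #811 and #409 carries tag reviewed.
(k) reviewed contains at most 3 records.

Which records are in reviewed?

reviewed = {#286, #811}

From (c): #409 ∈ draft.
Suppose #286 ∉ reviewed: no assignment then satisfies all the clues, so #286 ∈ reviewed.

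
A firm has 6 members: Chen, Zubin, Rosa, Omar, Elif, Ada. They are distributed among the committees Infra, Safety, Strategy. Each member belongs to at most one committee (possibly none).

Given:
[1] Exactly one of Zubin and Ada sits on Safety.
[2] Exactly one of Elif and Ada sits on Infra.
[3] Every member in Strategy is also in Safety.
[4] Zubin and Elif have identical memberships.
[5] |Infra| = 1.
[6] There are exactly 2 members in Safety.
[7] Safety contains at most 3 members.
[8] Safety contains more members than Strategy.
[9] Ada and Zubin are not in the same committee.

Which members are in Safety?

Safety = {Elif, Zubin}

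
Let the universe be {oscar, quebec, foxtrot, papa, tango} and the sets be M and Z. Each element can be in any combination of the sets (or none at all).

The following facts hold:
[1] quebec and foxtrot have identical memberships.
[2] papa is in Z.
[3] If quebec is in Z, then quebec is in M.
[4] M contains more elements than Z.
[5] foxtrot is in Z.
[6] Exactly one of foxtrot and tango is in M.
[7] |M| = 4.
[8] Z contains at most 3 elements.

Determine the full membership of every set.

M = {foxtrot, oscar, papa, quebec}; Z = {foxtrot, papa, quebec}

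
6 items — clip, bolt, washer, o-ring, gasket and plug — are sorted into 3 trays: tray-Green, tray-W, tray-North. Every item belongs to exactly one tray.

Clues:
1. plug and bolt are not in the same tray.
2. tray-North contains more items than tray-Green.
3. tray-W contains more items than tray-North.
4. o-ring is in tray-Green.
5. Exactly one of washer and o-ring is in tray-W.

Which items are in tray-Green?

tray-Green = {o-ring}

From (4): o-ring ∈ tray-Green.
(5) (exactly one): washer ∈ tray-W.
Suppose clip ∈ tray-Green: no assignment then satisfies all the clues, so clip ∉ tray-Green.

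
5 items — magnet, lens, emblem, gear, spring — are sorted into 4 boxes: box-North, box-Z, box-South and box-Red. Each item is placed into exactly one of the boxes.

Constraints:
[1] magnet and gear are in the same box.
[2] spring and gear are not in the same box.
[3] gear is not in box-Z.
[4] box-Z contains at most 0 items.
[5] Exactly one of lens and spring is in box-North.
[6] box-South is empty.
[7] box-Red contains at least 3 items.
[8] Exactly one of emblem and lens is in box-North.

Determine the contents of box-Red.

box-Red = {gear, lens, magnet}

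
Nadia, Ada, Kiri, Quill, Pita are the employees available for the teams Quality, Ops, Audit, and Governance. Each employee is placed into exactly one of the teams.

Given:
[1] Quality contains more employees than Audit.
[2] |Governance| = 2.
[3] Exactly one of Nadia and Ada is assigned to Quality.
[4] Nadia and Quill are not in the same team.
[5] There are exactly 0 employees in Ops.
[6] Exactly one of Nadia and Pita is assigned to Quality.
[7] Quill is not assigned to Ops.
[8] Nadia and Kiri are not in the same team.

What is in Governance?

Governance = {Kiri, Quill}

From (7): Quill ∉ Ops.
(5): Ops already has 0, so the rest are out.
Suppose Nadia ∈ Governance: no assignment then satisfies all the clues, so Nadia ∉ Governance.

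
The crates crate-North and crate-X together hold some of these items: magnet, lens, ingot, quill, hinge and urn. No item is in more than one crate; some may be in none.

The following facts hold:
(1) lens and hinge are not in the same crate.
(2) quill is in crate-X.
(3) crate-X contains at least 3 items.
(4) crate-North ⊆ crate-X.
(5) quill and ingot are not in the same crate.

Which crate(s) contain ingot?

ingot: none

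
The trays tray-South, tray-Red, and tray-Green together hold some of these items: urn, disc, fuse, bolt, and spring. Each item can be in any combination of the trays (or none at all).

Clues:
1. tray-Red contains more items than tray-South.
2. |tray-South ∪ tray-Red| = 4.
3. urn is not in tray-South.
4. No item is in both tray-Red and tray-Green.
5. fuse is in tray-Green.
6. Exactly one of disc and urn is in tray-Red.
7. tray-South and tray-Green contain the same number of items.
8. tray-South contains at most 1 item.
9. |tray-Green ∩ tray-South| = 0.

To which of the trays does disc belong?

disc: tray-South

From (3): urn ∉ tray-South.
From (5): fuse ∈ tray-Green.
(4) (disjoint): fuse ∉ tray-Red.
Suppose disc ∉ tray-South: no assignment then satisfies all the clues, so disc ∈ tray-South.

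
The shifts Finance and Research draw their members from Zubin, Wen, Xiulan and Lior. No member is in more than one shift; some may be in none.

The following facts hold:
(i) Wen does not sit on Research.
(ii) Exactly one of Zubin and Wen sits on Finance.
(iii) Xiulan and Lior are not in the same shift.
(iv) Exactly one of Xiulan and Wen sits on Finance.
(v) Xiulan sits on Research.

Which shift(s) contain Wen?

Wen: Finance

From (i): Wen ∉ Research.
From (v): Xiulan ∈ Research.
(iii): Lior ∉ Research.
(iv) (exactly one): Wen ∈ Finance.
(ii) (exactly one): Zubin ∉ Finance.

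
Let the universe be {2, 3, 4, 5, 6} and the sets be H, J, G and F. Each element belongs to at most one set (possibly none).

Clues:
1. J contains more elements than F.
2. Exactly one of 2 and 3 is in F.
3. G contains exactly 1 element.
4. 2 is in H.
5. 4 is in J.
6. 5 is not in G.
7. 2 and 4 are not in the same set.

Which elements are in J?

J = {4, 5}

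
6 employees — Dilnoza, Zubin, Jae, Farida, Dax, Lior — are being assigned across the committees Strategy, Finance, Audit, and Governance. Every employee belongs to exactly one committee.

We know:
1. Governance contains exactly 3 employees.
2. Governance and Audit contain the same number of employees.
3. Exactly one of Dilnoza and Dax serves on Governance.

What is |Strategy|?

0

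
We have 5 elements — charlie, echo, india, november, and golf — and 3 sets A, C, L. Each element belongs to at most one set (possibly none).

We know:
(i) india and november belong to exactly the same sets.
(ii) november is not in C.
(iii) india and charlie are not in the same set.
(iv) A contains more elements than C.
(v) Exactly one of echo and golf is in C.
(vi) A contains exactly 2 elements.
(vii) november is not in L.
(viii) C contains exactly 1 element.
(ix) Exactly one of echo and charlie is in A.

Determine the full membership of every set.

A = {charlie, golf}; C = {echo}; L = {}

From (ii): november ∉ C.
From (vii): november ∉ L.
(i): india matches november: india ∉ C.
(i): india matches november: india ∉ L.
Suppose charlie ∉ A: no assignment then satisfies all the clues, so charlie ∈ A.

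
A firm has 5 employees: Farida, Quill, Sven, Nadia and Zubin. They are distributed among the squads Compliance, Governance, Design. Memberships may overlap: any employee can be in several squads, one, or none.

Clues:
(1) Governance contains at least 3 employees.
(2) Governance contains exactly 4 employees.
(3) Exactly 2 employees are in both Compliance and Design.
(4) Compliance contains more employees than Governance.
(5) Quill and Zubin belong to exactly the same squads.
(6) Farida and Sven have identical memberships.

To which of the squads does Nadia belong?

Nadia: Compliance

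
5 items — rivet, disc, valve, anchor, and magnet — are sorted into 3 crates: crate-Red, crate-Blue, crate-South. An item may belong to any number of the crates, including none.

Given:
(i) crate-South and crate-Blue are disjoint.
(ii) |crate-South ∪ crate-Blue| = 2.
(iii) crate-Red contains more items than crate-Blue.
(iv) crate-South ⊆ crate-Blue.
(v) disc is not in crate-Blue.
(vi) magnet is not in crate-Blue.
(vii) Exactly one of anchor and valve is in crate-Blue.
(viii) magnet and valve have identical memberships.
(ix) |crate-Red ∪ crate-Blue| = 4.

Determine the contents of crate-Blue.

crate-Blue = {anchor, rivet}

From (v): disc ∉ crate-Blue.
From (vi): magnet ∉ crate-Blue.
(iv) contrapositive: disc ∉ crate-South.
(iv) contrapositive: magnet ∉ crate-South.
(viii): valve matches magnet: valve ∉ crate-Blue.
(viii): valve matches magnet: valve ∉ crate-South.
(vii) (exactly one): anchor ∈ crate-Blue.
(i) (disjoint): anchor ∉ crate-South.
Suppose rivet ∉ crate-Blue: no assignment then satisfies all the clues, so rivet ∈ crate-Blue.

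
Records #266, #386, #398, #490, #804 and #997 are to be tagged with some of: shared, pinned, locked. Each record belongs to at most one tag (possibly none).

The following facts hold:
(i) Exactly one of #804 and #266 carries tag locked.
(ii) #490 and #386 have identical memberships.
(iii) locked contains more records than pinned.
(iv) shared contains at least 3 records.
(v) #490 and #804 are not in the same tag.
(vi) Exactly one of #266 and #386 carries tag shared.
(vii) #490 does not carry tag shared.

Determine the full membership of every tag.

shared = {#266, #398, #997}; pinned = {}; locked = {#804}

From (vii): #490 ∉ shared.
(ii): #386 matches #490: #386 ∉ shared.
(vi) (exactly one): #266 ∈ shared.
(i) (exactly one): #804 ∈ locked.
(iv): only 3 candidates remain for shared, so all are in.
(v): #490 ∉ locked.
(ii): #386 matches #490: #386 ∉ locked.
Suppose #386 ∈ pinned: no assignment then satisfies all the clues, so #386 ∉ pinned.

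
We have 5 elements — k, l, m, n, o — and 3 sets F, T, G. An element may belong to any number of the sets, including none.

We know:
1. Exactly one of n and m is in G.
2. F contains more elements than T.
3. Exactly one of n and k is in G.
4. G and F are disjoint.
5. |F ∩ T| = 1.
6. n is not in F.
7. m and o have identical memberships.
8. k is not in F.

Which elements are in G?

G = {n}

From (6): n ∉ F.
From (8): k ∉ F.
Suppose k ∈ G: no assignment then satisfies all the clues, so k ∉ G.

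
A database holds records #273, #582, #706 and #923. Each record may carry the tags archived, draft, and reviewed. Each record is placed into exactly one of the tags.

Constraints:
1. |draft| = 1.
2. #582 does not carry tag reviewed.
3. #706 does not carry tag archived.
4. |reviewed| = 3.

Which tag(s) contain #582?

#582: draft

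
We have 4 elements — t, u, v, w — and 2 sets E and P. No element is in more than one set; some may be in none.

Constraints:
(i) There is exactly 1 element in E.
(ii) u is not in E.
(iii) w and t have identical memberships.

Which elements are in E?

E = {v}

From (ii): u ∉ E.
Suppose t ∈ E: no assignment then satisfies all the clues, so t ∉ E.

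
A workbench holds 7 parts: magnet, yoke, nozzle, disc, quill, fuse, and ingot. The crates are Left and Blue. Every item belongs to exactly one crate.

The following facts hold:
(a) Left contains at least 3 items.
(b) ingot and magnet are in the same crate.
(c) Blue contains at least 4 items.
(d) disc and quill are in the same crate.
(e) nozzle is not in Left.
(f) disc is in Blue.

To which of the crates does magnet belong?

magnet: Left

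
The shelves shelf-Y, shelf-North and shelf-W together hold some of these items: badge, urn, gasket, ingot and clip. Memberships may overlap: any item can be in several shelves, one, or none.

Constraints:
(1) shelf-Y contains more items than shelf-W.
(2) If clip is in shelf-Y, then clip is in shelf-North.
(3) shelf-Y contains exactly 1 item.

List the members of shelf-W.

shelf-W = {}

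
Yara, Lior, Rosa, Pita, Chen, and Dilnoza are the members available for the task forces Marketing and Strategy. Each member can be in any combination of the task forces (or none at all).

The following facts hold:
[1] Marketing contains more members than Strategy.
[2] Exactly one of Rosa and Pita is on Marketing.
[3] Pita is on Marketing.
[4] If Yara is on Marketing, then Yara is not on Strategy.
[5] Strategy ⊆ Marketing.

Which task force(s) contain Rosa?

Rosa: none

From (3): Pita ∈ Marketing.
(2) (exactly one): Rosa ∉ Marketing.
(5) contrapositive: Rosa ∉ Strategy.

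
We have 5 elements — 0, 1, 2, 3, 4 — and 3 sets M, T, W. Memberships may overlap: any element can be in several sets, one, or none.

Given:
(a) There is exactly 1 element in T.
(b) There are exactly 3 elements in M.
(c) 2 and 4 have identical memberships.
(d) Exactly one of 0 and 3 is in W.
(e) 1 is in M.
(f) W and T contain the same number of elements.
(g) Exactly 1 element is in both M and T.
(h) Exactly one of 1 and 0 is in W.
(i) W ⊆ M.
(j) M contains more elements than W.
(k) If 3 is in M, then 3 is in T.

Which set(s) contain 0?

0: M, W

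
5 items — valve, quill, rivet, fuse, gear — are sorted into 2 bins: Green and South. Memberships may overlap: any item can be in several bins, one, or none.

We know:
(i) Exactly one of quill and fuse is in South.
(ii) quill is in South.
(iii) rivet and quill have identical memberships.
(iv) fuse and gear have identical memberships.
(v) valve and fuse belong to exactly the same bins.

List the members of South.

South = {quill, rivet}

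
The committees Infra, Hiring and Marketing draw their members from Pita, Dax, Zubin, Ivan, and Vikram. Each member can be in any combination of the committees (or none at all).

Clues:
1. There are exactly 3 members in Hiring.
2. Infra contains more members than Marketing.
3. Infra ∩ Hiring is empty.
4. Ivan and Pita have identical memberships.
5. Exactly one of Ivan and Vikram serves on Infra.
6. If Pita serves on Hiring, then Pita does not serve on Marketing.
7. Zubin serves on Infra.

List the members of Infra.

Infra = {Vikram, Zubin}

From (7): Zubin ∈ Infra.
(3) (disjoint): Zubin ∉ Hiring.
Suppose Pita ∈ Infra: no assignment then satisfies all the clues, so Pita ∉ Infra.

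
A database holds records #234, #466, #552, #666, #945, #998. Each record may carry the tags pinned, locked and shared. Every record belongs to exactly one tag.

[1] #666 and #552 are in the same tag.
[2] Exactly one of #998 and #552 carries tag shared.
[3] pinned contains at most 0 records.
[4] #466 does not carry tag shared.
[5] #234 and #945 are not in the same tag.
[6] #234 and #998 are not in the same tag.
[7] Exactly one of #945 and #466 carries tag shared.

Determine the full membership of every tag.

From (4): #466 ∉ shared.
(3): pinned already has 0, so the rest are out.
(7) (exactly one): #945 ∈ shared.
Only one tag left: #466 ∈ locked.
(5): #234 ∉ shared.
Only one tag left: #234 ∈ locked.
(6): #998 ∉ locked.
Only one tag left: #998 ∈ shared.
(2) (exactly one): #552 ∉ shared.
Only one tag left: #552 ∈ locked.
(1): #666 matches #552: #666 ∈ locked.

pinned = {}; locked = {#234, #466, #552, #666}; shared = {#945, #998}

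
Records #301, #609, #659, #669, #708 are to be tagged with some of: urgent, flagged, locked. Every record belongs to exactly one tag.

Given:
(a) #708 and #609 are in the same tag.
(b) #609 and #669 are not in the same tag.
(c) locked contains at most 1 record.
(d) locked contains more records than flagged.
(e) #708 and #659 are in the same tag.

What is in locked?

locked = {#669}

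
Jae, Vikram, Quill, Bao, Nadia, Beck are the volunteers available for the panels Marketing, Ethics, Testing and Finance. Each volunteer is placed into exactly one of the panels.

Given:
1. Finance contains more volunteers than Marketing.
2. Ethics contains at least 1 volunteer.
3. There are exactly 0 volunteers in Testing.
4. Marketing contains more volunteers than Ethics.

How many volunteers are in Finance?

3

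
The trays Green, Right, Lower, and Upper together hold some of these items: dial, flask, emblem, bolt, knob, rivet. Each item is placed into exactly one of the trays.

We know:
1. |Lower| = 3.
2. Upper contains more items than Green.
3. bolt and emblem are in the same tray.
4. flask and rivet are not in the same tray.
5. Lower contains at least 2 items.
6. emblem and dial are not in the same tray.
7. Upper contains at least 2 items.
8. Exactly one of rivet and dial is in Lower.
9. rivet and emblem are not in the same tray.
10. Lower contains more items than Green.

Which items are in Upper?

Upper = {bolt, emblem}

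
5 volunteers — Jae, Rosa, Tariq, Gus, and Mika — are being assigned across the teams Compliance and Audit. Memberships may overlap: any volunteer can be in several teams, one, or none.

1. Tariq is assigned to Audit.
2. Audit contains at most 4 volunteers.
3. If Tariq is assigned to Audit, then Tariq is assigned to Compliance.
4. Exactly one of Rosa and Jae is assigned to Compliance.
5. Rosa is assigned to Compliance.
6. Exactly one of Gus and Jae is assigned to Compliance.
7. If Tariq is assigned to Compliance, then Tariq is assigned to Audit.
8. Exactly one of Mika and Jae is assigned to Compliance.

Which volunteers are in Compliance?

From (1): Tariq ∈ Audit.
From (5): Rosa ∈ Compliance.
(3): Tariq ∈ Compliance.
(4) (exactly one): Jae ∉ Compliance.
(6) (exactly one): Gus ∈ Compliance.
(8) (exactly one): Mika ∈ Compliance.

Compliance = {Gus, Mika, Rosa, Tariq}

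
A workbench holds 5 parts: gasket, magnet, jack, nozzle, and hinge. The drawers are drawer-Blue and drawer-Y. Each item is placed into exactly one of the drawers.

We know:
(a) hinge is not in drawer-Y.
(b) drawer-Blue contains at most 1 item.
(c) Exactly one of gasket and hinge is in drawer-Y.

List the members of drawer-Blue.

drawer-Blue = {hinge}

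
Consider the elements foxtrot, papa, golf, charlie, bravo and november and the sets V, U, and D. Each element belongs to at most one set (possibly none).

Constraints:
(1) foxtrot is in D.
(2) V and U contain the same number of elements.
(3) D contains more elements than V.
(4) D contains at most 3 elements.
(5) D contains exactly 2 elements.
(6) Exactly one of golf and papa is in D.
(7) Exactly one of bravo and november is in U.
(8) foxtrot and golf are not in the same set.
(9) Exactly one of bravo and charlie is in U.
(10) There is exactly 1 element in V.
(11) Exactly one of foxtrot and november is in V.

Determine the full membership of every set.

From (1): foxtrot ∈ D.
(8): golf ∉ D.
(11) (exactly one): november ∈ V.
(6) (exactly one): papa ∈ D.
(7) (exactly one): bravo ∈ U.
(9) (exactly one): charlie ∉ U.
(10): V already has 1, so the rest are out.
(5): D already has 2, so the rest are out.
Suppose golf ∈ U: no assignment then satisfies all the clues, so golf ∉ U.

V = {november}; U = {bravo}; D = {foxtrot, papa}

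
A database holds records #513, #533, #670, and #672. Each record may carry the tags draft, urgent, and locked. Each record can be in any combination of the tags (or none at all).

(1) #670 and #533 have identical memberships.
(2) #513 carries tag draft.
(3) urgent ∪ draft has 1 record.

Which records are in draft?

draft = {#513}

From (2): #513 ∈ draft.
Suppose #533 ∈ draft: no assignment then satisfies all the clues, so #533 ∉ draft.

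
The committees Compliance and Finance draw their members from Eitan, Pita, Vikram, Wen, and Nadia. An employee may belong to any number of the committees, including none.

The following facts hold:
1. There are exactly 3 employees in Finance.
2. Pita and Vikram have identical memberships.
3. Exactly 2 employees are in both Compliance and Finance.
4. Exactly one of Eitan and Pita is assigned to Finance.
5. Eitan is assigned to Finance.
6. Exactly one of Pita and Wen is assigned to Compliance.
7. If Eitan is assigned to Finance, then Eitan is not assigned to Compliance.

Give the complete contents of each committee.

Compliance = {Nadia, Wen}; Finance = {Eitan, Nadia, Wen}

From (5): Eitan ∈ Finance.
(4) (exactly one): Pita ∉ Finance.
(7): Eitan ∉ Compliance.
(2): Vikram matches Pita: Vikram ∉ Finance.
(1): only 3 candidates remain for Finance, so all are in.
Suppose Pita ∈ Compliance: no assignment then satisfies all the clues, so Pita ∉ Compliance.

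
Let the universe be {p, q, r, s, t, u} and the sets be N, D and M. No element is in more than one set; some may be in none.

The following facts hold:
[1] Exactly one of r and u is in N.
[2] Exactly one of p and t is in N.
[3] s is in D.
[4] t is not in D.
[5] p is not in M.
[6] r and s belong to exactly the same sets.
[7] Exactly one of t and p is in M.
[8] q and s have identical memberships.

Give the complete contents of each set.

From (3): s ∈ D.
From (4): t ∉ D.
From (5): p ∉ M.
(6): r matches s: r ∉ N.
(6): r matches s: r ∈ D.
(7) (exactly one): t ∈ M.
(8): q matches s: q ∉ N.
(8): q matches s: q ∈ D.
(1) (exactly one): u ∈ N.
(2) (exactly one): p ∈ N.

N = {p, u}; D = {q, r, s}; M = {t}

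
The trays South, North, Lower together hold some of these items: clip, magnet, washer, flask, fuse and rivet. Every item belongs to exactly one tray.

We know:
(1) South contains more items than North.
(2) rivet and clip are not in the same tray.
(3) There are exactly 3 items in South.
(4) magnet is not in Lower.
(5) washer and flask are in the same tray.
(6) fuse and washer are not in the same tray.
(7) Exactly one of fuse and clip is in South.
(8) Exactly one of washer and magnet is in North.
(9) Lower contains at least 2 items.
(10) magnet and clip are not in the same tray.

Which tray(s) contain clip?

clip: South

From (4): magnet ∉ Lower.
Suppose clip ∉ South: no assignment then satisfies all the clues, so clip ∈ South.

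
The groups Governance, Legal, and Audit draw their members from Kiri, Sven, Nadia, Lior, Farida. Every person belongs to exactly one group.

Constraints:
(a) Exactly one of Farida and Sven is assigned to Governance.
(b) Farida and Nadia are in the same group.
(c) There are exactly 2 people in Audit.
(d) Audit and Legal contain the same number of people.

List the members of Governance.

Governance = {Sven}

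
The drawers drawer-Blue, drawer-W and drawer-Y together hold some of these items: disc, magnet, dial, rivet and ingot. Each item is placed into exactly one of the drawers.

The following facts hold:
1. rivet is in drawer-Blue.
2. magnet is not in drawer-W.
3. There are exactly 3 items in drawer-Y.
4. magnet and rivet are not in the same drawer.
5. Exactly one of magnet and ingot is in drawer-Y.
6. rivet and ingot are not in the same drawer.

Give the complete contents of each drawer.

From (1): rivet ∈ drawer-Blue.
From (2): magnet ∉ drawer-W.
(4): magnet ∉ drawer-Blue.
(6): ingot ∉ drawer-Blue.
Only one drawer left: magnet ∈ drawer-Y.
(5) (exactly one): ingot ∉ drawer-Y.
Only one drawer left: ingot ∈ drawer-W.
(3): only 3 candidates remain for drawer-Y, so all are in.

drawer-Blue = {rivet}; drawer-W = {ingot}; drawer-Y = {dial, disc, magnet}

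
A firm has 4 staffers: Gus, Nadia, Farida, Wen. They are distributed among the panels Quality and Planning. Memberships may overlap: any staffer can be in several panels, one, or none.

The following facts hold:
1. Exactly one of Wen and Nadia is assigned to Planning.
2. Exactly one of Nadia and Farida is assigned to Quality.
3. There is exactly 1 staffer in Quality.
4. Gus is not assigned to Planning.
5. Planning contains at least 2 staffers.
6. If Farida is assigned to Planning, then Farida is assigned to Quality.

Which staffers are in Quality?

Quality = {Farida}

From (4): Gus ∉ Planning.
Suppose Gus ∈ Quality: no assignment then satisfies all the clues, so Gus ∉ Quality.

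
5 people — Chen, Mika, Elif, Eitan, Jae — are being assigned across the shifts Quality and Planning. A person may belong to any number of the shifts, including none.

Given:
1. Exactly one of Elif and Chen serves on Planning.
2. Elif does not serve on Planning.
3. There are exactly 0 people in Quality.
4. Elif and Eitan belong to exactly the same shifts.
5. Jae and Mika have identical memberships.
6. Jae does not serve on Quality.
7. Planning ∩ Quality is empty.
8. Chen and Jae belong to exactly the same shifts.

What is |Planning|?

3

From (2): Elif ∉ Planning.
From (6): Jae ∉ Quality.
(1) (exactly one): Chen ∈ Planning.
(3): Quality already has 0, so the rest are out.
(4): Eitan matches Elif: Eitan ∉ Planning.
(8): Jae matches Chen: Jae ∈ Planning.
(5): Mika matches Jae: Mika ∈ Planning.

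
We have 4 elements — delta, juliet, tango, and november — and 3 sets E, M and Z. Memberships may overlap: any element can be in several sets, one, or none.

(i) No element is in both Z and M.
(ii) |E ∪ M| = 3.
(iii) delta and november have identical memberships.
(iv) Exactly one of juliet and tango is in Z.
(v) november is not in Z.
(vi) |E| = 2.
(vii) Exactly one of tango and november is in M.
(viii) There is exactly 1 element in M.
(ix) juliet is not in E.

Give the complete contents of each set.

From (v): november ∉ Z.
From (ix): juliet ∉ E.
(iii): delta matches november: delta ∉ Z.
Suppose delta ∉ E: no assignment then satisfies all the clues, so delta ∈ E.

E = {delta, november}; M = {tango}; Z = {juliet}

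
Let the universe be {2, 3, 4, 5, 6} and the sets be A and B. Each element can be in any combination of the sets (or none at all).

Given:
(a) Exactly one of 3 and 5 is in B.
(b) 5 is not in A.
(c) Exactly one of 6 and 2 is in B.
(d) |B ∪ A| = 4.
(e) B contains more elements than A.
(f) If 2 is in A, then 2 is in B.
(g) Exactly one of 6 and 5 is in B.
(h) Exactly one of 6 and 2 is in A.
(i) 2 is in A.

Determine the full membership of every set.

A = {2, 3}; B = {2, 4, 5}

From (b): 5 ∉ A.
From (i): 2 ∈ A.
(f): 2 ∈ B.
(h) (exactly one): 6 ∉ A.
(c) (exactly one): 6 ∉ B.
(g) (exactly one): 5 ∈ B.
(a) (exactly one): 3 ∉ B.
Suppose 3 ∉ A: no assignment then satisfies all the clues, so 3 ∈ A.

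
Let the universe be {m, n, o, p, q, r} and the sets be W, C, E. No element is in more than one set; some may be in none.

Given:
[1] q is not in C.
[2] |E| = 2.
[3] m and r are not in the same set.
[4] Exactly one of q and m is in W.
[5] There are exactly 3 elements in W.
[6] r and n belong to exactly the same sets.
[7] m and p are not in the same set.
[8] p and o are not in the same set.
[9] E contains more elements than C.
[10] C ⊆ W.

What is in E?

E = {m, o}

From (1): q ∉ C.
Suppose m ∉ E: no assignment then satisfies all the clues, so m ∈ E.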